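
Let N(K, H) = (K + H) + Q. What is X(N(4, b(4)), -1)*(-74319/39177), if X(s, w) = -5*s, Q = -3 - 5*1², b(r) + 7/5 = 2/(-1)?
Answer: -916601/13059 ≈ -70.189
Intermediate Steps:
b(r) = -17/5 (b(r) = -7/5 + 2/(-1) = -7/5 + 2*(-1) = -7/5 - 2 = -17/5)
Q = -8 (Q = -3 - 5*1 = -3 - 5 = -8)
N(K, H) = -8 + H + K (N(K, H) = (K + H) - 8 = (H + K) - 8 = -8 + H + K)
X(N(4, b(4)), -1)*(-74319/39177) = (-5*(-8 - 17/5 + 4))*(-74319/39177) = (-5*(-37/5))*(-74319*1/39177) = 37*(-24773/13059) = -916601/13059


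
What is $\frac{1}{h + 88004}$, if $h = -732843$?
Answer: $- \frac{1}{644839} \approx -1.5508 \cdot 10^{-6}$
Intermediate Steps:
$\frac{1}{h + 88004} = \frac{1}{-732843 + 88004} = \frac{1}{-644839} = - \frac{1}{644839}$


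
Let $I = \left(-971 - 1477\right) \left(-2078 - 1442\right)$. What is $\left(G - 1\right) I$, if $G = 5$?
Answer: $34467840$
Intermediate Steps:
$I = 8616960$ ($I = \left(-2448\right) \left(-3520\right) = 8616960$)
$\left(G - 1\right) I = \left(5 - 1\right) 8616960 = 4 \cdot 8616960 = 34467840$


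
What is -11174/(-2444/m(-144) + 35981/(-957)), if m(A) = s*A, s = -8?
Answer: 93325248/331735 ≈ 281.32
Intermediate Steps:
m(A) = -8*A
-11174/(-2444/m(-144) + 35981/(-957)) = -11174/(-2444/((-8*(-144))) + 35981/(-957)) = -11174/(-2444/1152 + 35981*(-1/957)) = -11174/(-2444*1/1152 - 3271/87) = -11174/(-611/288 - 3271/87) = -11174/(-331735/8352) = -11174*(-8352/331735) = 93325248/331735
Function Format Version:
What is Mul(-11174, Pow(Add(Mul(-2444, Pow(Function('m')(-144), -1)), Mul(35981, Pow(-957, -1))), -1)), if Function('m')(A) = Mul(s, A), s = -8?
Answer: Rational(93325248, 331735) ≈ 281.32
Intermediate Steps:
Function('m')(A) = Mul(-8, A)
Mul(-11174, Pow(Add(Mul(-2444, Pow(Function('m')(-144), -1)), Mul(35981, Pow(-957, -1))), -1)) = Mul(-11174, Pow(Add(Mul(-2444, Pow(Mul(-8, -144), -1)), Mul(35981, Pow(-957, -1))), -1)) = Mul(-11174, Pow(Add(Mul(-2444, Pow(1152, -1)), Mul(35981, Rational(-1, 957))), -1)) = Mul(-11174, Pow(Add(Mul(-2444, Rational(1, 1152)), Rational(-3271, 87)), -1)) = Mul(-11174, Pow(Add(Rational(-611, 288), Rational(-3271, 87)), -1)) = Mul(-11174, Pow(Rational(-331735, 8352), -1)) = Mul(-11174, Rational(-8352, 331735)) = Rational(93325248, 331735)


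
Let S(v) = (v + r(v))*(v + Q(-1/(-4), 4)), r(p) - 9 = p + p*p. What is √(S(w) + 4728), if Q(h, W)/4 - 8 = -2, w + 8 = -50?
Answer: I*√106010 ≈ 325.59*I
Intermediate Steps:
w = -58 (w = -8 - 50 = -58)
Q(h, W) = 24 (Q(h, W) = 32 + 4*(-2) = 32 - 8 = 24)
r(p) = 9 + p + p² (r(p) = 9 + (p + p*p) = 9 + (p + p²) = 9 + p + p²)
S(v) = (24 + v)*(9 + v² + 2*v) (S(v) = (v + (9 + v + v²))*(v + 24) = (9 + v² + 2*v)*(24 + v) = (24 + v)*(9 + v² + 2*v))
√(S(w) + 4728) = √((216 + (-58)³ + 26*(-58)² + 57*(-58)) + 4728) = √((216 - 195112 + 26*3364 - 3306) + 4728) = √((216 - 195112 + 87464 - 3306) + 4728) = √(-110738 + 4728) = √(-106010) = I*√106010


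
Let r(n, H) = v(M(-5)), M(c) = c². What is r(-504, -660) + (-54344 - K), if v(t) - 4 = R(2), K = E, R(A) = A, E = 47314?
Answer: -101652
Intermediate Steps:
K = 47314
v(t) = 6 (v(t) = 4 + 2 = 6)
r(n, H) = 6
r(-504, -660) + (-54344 - K) = 6 + (-54344 - 1*47314) = 6 + (-54344 - 47314) = 6 - 101658 = -101652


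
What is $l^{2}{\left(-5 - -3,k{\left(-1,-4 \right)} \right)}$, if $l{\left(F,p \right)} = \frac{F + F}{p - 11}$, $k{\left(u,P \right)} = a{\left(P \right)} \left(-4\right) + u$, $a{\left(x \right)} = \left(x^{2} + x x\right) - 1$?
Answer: $\frac{1}{1156} \approx 0.00086505$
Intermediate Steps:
$a{\left(x \right)} = -1 + 2 x^{2}$ ($a{\left(x \right)} = \left(x^{2} + x^{2}\right) - 1 = 2 x^{2} - 1 = -1 + 2 x^{2}$)
$k{\left(u,P \right)} = 4 + u - 8 P^{2}$ ($k{\left(u,P \right)} = \left(-1 + 2 P^{2}\right) \left(-4\right) + u = \left(4 - 8 P^{2}\right) + u = 4 + u - 8 P^{2}$)
$l{\left(F,p \right)} = \frac{2 F}{-11 + p}$
$l^{2}{\left(-5 - -3,k{\left(-1,-4 \right)} \right)} = \left(\frac{2 \left(-5 - -3\right)}{-11 - \left(-3 + 128\right)}\right)^{2} = \left(\frac{2 \left(-5 + 3\right)}{-11 - 125}\right)^{2} = \left(2 \left(-2\right) \frac{1}{-11 - 125}\right)^{2} = \left(2 \left(-2\right) \frac{1}{-136}\right)^{2} = \left(2 \left(-2\right) \left(- \frac{1}{136}\right)\right)^{2} = \left(\frac{1}{34}\right)^{2} = \frac{1}{1156}$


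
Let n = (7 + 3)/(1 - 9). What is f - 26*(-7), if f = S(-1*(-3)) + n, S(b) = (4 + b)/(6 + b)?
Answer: 6535/36 ≈ 181.53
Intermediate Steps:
S(b) = (4 + b)/(6 + b)
n = -5/4 (n = 10/(-8) = 10*(-⅛) = -5/4 ≈ -1.2500)
f = -17/36 (f = (4 - 1*(-3))/(6 - 1*(-3)) - 5/4 = (4 + 3)/(6 + 3) - 5/4 = 7/9 - 5/4 = -17/36 ≈ -0.47222)
f - 26*(-7) = -17/36 - 26*(-7) = -17/36 + 182 = 6535/36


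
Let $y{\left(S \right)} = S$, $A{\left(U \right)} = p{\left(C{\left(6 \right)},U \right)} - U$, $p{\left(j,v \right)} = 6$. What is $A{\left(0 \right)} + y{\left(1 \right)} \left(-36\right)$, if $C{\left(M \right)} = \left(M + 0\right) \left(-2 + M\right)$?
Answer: $-30$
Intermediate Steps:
$C{\left(M \right)} = M \left(-2 + M\right)$
$A{\left(U \right)} = 6 - U$
$A{\left(0 \right)} + y{\left(1 \right)} \left(-36\right) = \left(6 - 0\right) + 1 \left(-36\right) = \left(6 + 0\right) - 36 = 6 - 36 = -30$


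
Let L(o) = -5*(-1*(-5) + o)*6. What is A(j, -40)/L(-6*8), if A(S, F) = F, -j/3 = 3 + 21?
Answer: -4/129 ≈ -0.031008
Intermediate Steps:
j = -72 (j = -3*(3 + 21) = -3*24 = -72)
L(o) = -150 - 30*o (L(o) = -5*(5 + o)*6 = (-25 - 5*o)*6 = -150 - 30*o)
A(j, -40)/L(-6*8) = -40/(-150 - (-180)*8) = -40/(-150 - 30*(-48)) = -40/(-150 + 1440) = -40/1290 = -40*1/1290 = -4/129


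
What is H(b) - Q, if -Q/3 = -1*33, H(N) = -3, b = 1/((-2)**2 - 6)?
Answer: -102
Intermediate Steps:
b = -1/2 (b = 1/(4 - 6) = 1/(-2) = -1/2 ≈ -0.50000)
Q = 99 (Q = -(-3)*33 = -3*(-33) = 99)
H(b) - Q = -3 - 1*99 = -3 - 99 = -102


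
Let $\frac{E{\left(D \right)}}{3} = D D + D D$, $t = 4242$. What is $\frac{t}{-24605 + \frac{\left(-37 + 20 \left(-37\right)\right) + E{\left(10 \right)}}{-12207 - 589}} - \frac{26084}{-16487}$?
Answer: $\frac{7317502712068}{5190856159261} \approx 1.4097$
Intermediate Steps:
$E{\left(D \right)} = 6 D^{2}$ ($E{\left(D \right)} = 3 \left(D D + D D\right) = 3 \left(D^{2} + D^{2}\right) = 3 \cdot 2 D^{2} = 6 D^{2}$)
$\frac{t}{-24605 + \frac{\left(-37 + 20 \left(-37\right)\right) + E{\left(10 \right)}}{-12207 - 589}} - \frac{26084}{-16487} = \frac{4242}{-24605 + \frac{\left(-37 + 20 \left(-37\right)\right) + 6 \cdot 10^{2}}{-12207 - 589}} - \frac{26084}{-16487} = \frac{4242}{-24605 + \frac{\left(-37 - 740\right) + 6 \cdot 100}{-12796}} - - \frac{26084}{16487} = \frac{4242}{-24605 + \left(-777 + 600\right) \left(- \frac{1}{12796}\right)} + \frac{26084}{16487} = \frac{4242}{-24605 - - \frac{177}{12796}} + \frac{26084}{16487} = \frac{4242}{-24605 + \frac{177}{12796}} + \frac{26084}{16487} = \frac{4242}{- \frac{314845403}{12796}} + \frac{26084}{16487} = 4242 \left(- \frac{12796}{314845403}\right) + \frac{26084}{16487} = - \frac{54280632}{314845403} + \frac{26084}{16487} = \frac{7317502712068}{5190856159261}$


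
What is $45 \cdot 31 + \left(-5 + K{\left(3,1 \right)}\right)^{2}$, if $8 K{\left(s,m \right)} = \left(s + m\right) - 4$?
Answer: $1420$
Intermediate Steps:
$K{\left(s,m \right)} = - \frac{1}{2} + \frac{m}{8} + \frac{s}{8}$ ($K{\left(s,m \right)} = \frac{\left(s + m\right) - 4}{8} = \frac{\left(m + s\right) - 4}{8} = \frac{-4 + m + s}{8} = - \frac{1}{2} + \frac{m}{8} + \frac{s}{8}$)
$45 \cdot 31 + \left(-5 + K{\left(3,1 \right)}\right)^{2} = 45 \cdot 31 + \left(-5 + \left(- \frac{1}{2} + \frac{1}{8} \cdot 1 + \frac{1}{8} \cdot 3\right)\right)^{2} = 1395 + \left(-5 + \left(- \frac{1}{2} + \frac{1}{8} + \frac{3}{8}\right)\right)^{2} = 1395 + \left(-5 + 0\right)^{2} = 1395 + \left(-5\right)^{2} = 1395 + 25 = 1420$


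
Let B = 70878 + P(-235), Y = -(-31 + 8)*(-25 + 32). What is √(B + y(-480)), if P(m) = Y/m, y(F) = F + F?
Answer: √3861183715/235 ≈ 264.42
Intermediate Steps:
y(F) = 2*F
Y = 161 (Y = -(-23)*7 = -1*(-161) = 161)
P(m) = 161/m
B = 16656169/235 (B = 70878 + 161/(-235) = 70878 + 161*(-1/235) = 70878 - 161/235 = 16656169/235 ≈ 70877.)
√(B + y(-480)) = √(16656169/235 + 2*(-480)) = √(16656169/235 - 960) = √(16430569/235) = √3861183715/235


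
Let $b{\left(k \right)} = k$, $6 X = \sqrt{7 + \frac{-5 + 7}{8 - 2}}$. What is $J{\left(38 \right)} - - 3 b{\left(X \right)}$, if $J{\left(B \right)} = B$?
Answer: $38 + \frac{\sqrt{66}}{6} \approx 39.354$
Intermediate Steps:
$X = \frac{\sqrt{66}}{18}$ ($X = \frac{\sqrt{7 + \frac{-5 + 7}{8 - 2}}}{6} = \frac{\sqrt{7 + \frac{2}{6}}}{6} = \frac{\sqrt{7 + 2 \cdot \frac{1}{6}}}{6} = \frac{\sqrt{7 + \frac{1}{3}}}{6} = \frac{\sqrt{\frac{22}{3}}}{6} = \frac{\frac{1}{3} \sqrt{66}}{6} = \frac{\sqrt{66}}{18} \approx 0.45134$)
$J{\left(38 \right)} - - 3 b{\left(X \right)} = 38 - - 3 \frac{\sqrt{66}}{18} = 38 - - \frac{\sqrt{66}}{6} = 38 + \frac{\sqrt{66}}{6}$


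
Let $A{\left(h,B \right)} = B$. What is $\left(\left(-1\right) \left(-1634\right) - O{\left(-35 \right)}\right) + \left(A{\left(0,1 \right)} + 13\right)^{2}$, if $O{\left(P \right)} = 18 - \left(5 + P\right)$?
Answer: $1782$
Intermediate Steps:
$O{\left(P \right)} = 13 - P$
$\left(\left(-1\right) \left(-1634\right) - O{\left(-35 \right)}\right) + \left(A{\left(0,1 \right)} + 13\right)^{2} = \left(\left(-1\right) \left(-1634\right) - \left(13 - -35\right)\right) + \left(1 + 13\right)^{2} = \left(1634 - \left(13 + 35\right)\right) + 14^{2} = \left(1634 - 48\right) + 196 = 1586 + 196 = 1782$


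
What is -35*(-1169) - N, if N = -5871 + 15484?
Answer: 31302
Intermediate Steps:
N = 9613
-35*(-1169) - N = -35*(-1169) - 1*9613 = 40915 - 9613 = 31302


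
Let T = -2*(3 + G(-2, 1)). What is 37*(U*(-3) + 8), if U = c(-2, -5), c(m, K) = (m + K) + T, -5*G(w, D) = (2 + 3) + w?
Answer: 8029/5 ≈ 1605.8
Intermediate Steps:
G(w, D) = -1 - w/5 (G(w, D) = -((2 + 3) + w)/5 = -(5 + w)/5 = -1 - w/5)
T = -24/5 (T = -2*(3 + (-1 - 1/5*(-2))) = -2*(3 + (-1 + 2/5)) = -2*(3 - 3/5) = -2*12/5 = -24/5 ≈ -4.8000)
c(m, K) = -24/5 + K + m (c(m, K) = (m + K) - 24/5 = (K + m) - 24/5 = -24/5 + K + m)
U = -59/5 (U = -24/5 - 5 - 2 = -59/5 ≈ -11.800)
37*(U*(-3) + 8) = 37*(-59/5*(-3) + 8) = 37*(177/5 + 8) = 37*(217/5) = 8029/5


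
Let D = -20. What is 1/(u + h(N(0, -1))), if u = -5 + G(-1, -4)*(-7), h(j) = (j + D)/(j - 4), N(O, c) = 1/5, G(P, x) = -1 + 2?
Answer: -19/129 ≈ -0.14729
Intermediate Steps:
G(P, x) = 1
N(O, c) = 1/5
h(j) = (-20 + j)/(-4 + j) (h(j) = (j - 20)/(j - 4) = (-20 + j)/(-4 + j))
u = -12 (u = -5 + 1*(-7) = -5 - 7 = -12)
1/(u + h(N(0, -1))) = 1/(-12 + (-20 + 1/5)/(-4 + 1/5)) = 1/(-12 - 99/5/(-19/5)) = 1/(-12 - 5/19*(-99/5)) = 1/(-12 + 99/19) = 1/(-129/19) = -19/129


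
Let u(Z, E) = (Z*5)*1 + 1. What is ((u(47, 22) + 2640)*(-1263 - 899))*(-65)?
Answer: 404164280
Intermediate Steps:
u(Z, E) = 1 + 5*Z (u(Z, E) = (5*Z)*1 + 1 = 5*Z + 1 = 1 + 5*Z)
((u(47, 22) + 2640)*(-1263 - 899))*(-65) = (((1 + 5*47) + 2640)*(-1263 - 899))*(-65) = (((1 + 235) + 2640)*(-2162))*(-65) = ((236 + 2640)*(-2162))*(-65) = (2876*(-2162))*(-65) = -6217912*(-65) = 404164280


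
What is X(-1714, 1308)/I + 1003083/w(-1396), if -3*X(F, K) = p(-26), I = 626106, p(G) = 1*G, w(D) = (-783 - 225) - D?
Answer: 72465725557/28030284 ≈ 2585.3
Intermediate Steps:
w(D) = -1008 - D
p(G) = G
X(F, K) = 26/3 (X(F, K) = -⅓*(-26) = 26/3)
X(-1714, 1308)/I + 1003083/w(-1396) = (26/3)/626106 + 1003083/(-1008 - 1*(-1396)) = (26/3)*(1/626106) + 1003083/(-1008 + 1396) = 1/72243 + 1003083/388 = 72465725557/28030284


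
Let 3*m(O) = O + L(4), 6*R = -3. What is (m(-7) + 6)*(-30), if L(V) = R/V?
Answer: -435/4 ≈ -108.75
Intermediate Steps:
R = -½ (R = (⅙)*(-3) = -½ ≈ -0.50000)
L(V) = -1/(2*V)
m(O) = -1/24 + O/3 (m(O) = (O - ½/4)/3 = (O - ½*¼)/3 = (O - ⅛)/3 = (-⅛ + O)/3 = -1/24 + O/3)
(m(-7) + 6)*(-30) = ((-1/24 + (⅓)*(-7)) + 6)*(-30) = ((-1/24 - 7/3) + 6)*(-30) = (-19/8 + 6)*(-30) = (29/8)*(-30) = -435/4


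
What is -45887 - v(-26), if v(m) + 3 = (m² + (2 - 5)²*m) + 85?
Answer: -46411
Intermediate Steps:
v(m) = 82 + m² + 9*m (v(m) = -3 + ((m² + (2 - 5)²*m) + 85) = -3 + ((m² + (-3)²*m) + 85) = -3 + ((m² + 9*m) + 85) = -3 + (85 + m² + 9*m) = 82 + m² + 9*m)
-45887 - v(-26) = -45887 - (82 + (-26)² + 9*(-26)) = -45887 - (82 + 676 - 234) = -45887 - 1*524 = -45887 - 524 = -46411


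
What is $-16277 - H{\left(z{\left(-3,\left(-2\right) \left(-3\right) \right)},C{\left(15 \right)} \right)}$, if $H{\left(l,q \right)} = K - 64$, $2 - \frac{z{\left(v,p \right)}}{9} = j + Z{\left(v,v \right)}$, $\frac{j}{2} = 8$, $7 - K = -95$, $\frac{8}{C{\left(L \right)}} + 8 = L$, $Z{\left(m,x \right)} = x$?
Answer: $-16315$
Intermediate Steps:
$C{\left(L \right)} = \frac{8}{-8 + L}$
$K = 102$ ($K = 7 - -95 = 7 + 95 = 102$)
$j = 16$ ($j = 2 \cdot 8 = 16$)
$z{\left(v,p \right)} = -126 - 9 v$ ($z{\left(v,p \right)} = 18 - 9 \left(16 + v\right) = 18 - \left(144 + 9 v\right) = -126 - 9 v$)
$H{\left(l,q \right)} = 38$ ($H{\left(l,q \right)} = 102 - 64 = 38$)
$-16277 - H{\left(z{\left(-3,\left(-2\right) \left(-3\right) \right)},C{\left(15 \right)} \right)} = -16277 - 38 = -16315$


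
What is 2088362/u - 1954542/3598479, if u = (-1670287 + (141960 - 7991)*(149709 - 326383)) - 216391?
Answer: -2570719035672907/4732144980471252 ≈ -0.54325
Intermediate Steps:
u = -23670725784 (u = (-1670287 + 133969*(-176674)) - 216391 = (-1670287 - 23668839106) - 216391 = -23670509393 - 216391 = -23670725784)
2088362/u - 1954542/3598479 = 2088362/(-23670725784) - 1954542/3598479 = 2088362*(-1/23670725784) - 1954542*1/3598479 = -1044181/11835362892 - 651514/1199493 = -2570719035672907/4732144980471252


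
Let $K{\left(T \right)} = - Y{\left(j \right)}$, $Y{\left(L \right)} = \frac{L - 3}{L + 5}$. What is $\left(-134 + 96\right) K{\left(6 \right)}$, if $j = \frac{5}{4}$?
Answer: $- \frac{266}{25} \approx -10.64$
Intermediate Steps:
$j = \frac{5}{4}$ ($j = 5 \cdot \frac{1}{4} = \frac{5}{4} \approx 1.25$)
$Y{\left(L \right)} = \frac{-3 + L}{5 + L}$
$K{\left(T \right)} = \frac{7}{25}$ ($K{\left(T \right)} = - \frac{-3 + \frac{5}{4}}{5 + \frac{5}{4}} = - \frac{-7}{\frac{25}{4} \cdot 4} = - \frac{4 \left(-7\right)}{25 \cdot 4} = \left(-1\right) \left(- \frac{7}{25}\right) = \frac{7}{25}$)
$\left(-134 + 96\right) K{\left(6 \right)} = \left(-134 + 96\right) \frac{7}{25} = \left(-38\right) \frac{7}{25} = - \frac{266}{25}$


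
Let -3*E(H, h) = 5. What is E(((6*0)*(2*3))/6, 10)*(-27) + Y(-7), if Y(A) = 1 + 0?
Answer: 46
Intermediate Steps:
Y(A) = 1
E(H, h) = -5/3 (E(H, h) = -1/3*5 = -5/3)
E(((6*0)*(2*3))/6, 10)*(-27) + Y(-7) = -5/3*(-27) + 1 = 45 + 1 = 46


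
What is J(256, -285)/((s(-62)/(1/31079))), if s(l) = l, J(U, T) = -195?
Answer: 195/1926898 ≈ 0.00010120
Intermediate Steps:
J(256, -285)/((s(-62)/(1/31079))) = -195/((-62/(1/31079))) = -195/((-62/1/31079)) = -195/((-62*31079)) = -195/(-1926898) = -195*(-1/1926898) = 195/1926898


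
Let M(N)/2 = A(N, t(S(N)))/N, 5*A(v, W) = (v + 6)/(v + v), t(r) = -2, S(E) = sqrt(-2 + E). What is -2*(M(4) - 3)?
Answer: 23/4 ≈ 5.7500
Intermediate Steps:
A(v, W) = (6 + v)/(10*v) (A(v, W) = ((v + 6)/(v + v))/5 = ((6 + v)/((2*v)))/5 = ((6 + v)*(1/(2*v)))/5 = ((6 + v)/(2*v))/5 = (6 + v)/(10*v))
M(N) = (6 + N)/(5*N**2) (M(N) = 2*(((6 + N)/(10*N))/N) = 2*((6 + N)/(10*N**2)) = (6 + N)/(5*N**2))
-2*(M(4) - 3) = -2*((1/5)*(6 + 4)/4**2 - 3) = -2*((1/5)*(1/16)*10 - 3) = -2*(1/8 - 3) = -2*(-23/8) = 23/4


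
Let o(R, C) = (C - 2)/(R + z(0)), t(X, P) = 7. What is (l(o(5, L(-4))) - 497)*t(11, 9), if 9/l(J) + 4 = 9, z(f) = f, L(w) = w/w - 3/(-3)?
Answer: -17332/5 ≈ -3466.4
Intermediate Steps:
L(w) = 2 (L(w) = 1 - 3*(-⅓) = 1 + 1 = 2)
o(R, C) = (-2 + C)/R (o(R, C) = (C - 2)/(R + 0) = (-2 + C)/R)
l(J) = 9/5 (l(J) = 9/(-4 + 9) = 9/5)
(l(o(5, L(-4))) - 497)*t(11, 9) = (9/5 - 497)*7 = -2476/5*7 = -17332/5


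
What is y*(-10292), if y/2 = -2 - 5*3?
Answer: 349928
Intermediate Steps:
y = -34 (y = 2*(-2 - 5*3) = 2*(-2 - 15) = 2*(-17) = -34)
y*(-10292) = -34*(-10292) = 349928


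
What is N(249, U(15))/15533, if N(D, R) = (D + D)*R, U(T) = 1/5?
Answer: 498/77665 ≈ 0.0064122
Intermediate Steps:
U(T) = ⅕
N(D, R) = 2*D*R (N(D, R) = (2*D)*R = 2*D*R)
N(249, U(15))/15533 = (2*249*(⅕))/15533 = (498/5)*(1/15533) = 498/77665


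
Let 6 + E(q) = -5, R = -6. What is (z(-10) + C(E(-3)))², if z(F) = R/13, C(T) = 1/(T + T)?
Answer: 21025/81796 ≈ 0.25704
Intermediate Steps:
E(q) = -11 (E(q) = -6 - 5 = -11)
C(T) = 1/(2*T)
z(F) = -6/13
(z(-10) + C(E(-3)))² = (-6/13 + (½)/(-11))² = (-6/13 + (½)*(-1/11))² = (-6/13 - 1/22)² = (-145/286)² = 21025/81796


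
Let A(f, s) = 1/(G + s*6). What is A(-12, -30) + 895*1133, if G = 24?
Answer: 158189459/156 ≈ 1.0140e+6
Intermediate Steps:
A(f, s) = 1/(24 + 6*s) (A(f, s) = 1/(24 + s*6) = 1/(24 + 6*s))
A(-12, -30) + 895*1133 = 1/(6*(4 - 30)) + 895*1133 = (⅙)/(-26) + 1014035 = (⅙)*(-1/26) + 1014035 = -1/156 + 1014035 = 158189459/156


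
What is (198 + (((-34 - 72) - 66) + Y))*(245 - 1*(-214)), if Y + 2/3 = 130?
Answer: 71298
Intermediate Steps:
Y = 388/3 (Y = -⅔ + 130 = 388/3 ≈ 129.33)
(198 + (((-34 - 72) - 66) + Y))*(245 - 1*(-214)) = (198 + (((-34 - 72) - 66) + 388/3))*(245 - 1*(-214)) = (198 + ((-106 - 66) + 388/3))*(245 + 214) = (198 + (-172 + 388/3))*459 = (198 - 128/3)*459 = (466/3)*459 = 71298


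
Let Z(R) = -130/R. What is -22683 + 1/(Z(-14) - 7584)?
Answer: -1202720716/53023 ≈ -22683.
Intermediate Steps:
-22683 + 1/(Z(-14) - 7584) = -22683 + 1/(-130/(-14) - 7584) = -22683 + 1/(-130*(-1/14) - 7584) = -22683 + 1/(65/7 - 7584) = -22683 + 1/(-53023/7) = -22683 - 7/53023 = -1202720716/53023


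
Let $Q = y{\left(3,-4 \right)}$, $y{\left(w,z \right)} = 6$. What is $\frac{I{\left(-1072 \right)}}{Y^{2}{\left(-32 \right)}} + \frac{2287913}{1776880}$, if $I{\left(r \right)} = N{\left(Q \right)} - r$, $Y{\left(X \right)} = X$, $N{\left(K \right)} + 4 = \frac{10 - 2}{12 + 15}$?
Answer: $\frac{1789196021}{767612160} \approx 2.3309$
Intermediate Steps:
$Q = 6$
$N{\left(K \right)} = - \frac{100}{27}$ ($N{\left(K \right)} = -4 + \frac{10 - 2}{12 + 15} = -4 + \frac{8}{27} = - \frac{100}{27}$)
$I{\left(r \right)} = - \frac{100}{27} - r$
$\frac{I{\left(-1072 \right)}}{Y^{2}{\left(-32 \right)}} + \frac{2287913}{1776880} = \frac{- \frac{100}{27} - -1072}{\left(-32\right)^{2}} + \frac{2287913}{1776880} = \frac{- \frac{100}{27} + 1072}{1024} + 2287913 \cdot \frac{1}{1776880} = \frac{28844}{27} \cdot \frac{1}{1024} + \frac{2287913}{1776880} = \frac{7211}{6912} + \frac{2287913}{1776880} = \frac{1789196021}{767612160}$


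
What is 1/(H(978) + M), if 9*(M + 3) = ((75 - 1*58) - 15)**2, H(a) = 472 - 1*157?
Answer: 9/2812 ≈ 0.0032006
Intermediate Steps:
H(a) = 315 (H(a) = 472 - 157 = 315)
M = -23/9 (M = -3 + ((75 - 1*58) - 15)**2/9 = -3 + ((75 - 58) - 15)**2/9 = -3 + (17 - 15)**2/9 = -3 + (1/9)*2**2 = -3 + (1/9)*4 = -3 + 4/9 = -23/9 ≈ -2.5556)
1/(H(978) + M) = 1/(315 - 23/9) = 1/(2812/9) = 9/2812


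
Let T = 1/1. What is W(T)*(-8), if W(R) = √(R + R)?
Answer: -8*√2 ≈ -11.314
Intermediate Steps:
T = 1
W(R) = √2*√R (W(R) = √(2*R) = √2*√R)
W(T)*(-8) = (√2*√1)*(-8) = (√2*1)*(-8) = √2*(-8) = -8*√2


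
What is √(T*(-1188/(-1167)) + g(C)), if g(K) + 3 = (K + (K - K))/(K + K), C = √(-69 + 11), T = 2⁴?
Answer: √8345606/778 ≈ 3.7132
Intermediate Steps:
T = 16
C = I*√58 (C = √(-58) = I*√58 ≈ 7.6158*I)
g(K) = -5/2 (g(K) = -3 + (K + (K - K))/(K + K) = -3 + (K + 0)/((2*K)) = -3 + K*(1/(2*K)) = -3 + ½ = -5/2)
√(T*(-1188/(-1167)) + g(C)) = √(16*(-1188/(-1167)) - 5/2) = √(16*(-1188*(-1/1167)) - 5/2) = √(16*(396/389) - 5/2) = √(6336/389 - 5/2) = √(10727/778) = √8345606/778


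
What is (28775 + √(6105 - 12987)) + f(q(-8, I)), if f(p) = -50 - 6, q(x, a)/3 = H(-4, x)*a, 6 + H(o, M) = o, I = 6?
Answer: 28719 + I*√6882 ≈ 28719.0 + 82.958*I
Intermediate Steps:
H(o, M) = -6 + o
q(x, a) = -30*a (q(x, a) = 3*((-6 - 4)*a) = 3*(-10*a) = -30*a)
f(p) = -56
(28775 + √(6105 - 12987)) + f(q(-8, I)) = (28775 + √(6105 - 12987)) - 56 = (28775 + √(-6882)) - 56 = (28775 + I*√6882) - 56 = 28719 + I*√6882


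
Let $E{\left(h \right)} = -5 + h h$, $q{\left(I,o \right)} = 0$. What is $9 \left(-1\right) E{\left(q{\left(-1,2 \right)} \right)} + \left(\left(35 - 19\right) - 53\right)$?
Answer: $8$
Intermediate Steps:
$E{\left(h \right)} = -5 + h^{2}$
$9 \left(-1\right) E{\left(q{\left(-1,2 \right)} \right)} + \left(\left(35 - 19\right) - 53\right) = 9 \left(-1\right) \left(-5 + 0^{2}\right) + \left(\left(35 - 19\right) - 53\right) = - 9 \left(-5 + 0\right) + \left(16 - 53\right) = \left(-9\right) \left(-5\right) - 37 = 45 - 37 = 8$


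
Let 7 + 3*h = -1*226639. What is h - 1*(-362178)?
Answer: 859888/3 ≈ 2.8663e+5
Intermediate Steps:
h = -226646/3 (h = -7/3 + (-1*226639)/3 = -7/3 + (1/3)*(-226639) = -7/3 - 226639/3 = -226646/3 ≈ -75549.)
h - 1*(-362178) = -226646/3 - 1*(-362178) = -226646/3 + 362178 = 859888/3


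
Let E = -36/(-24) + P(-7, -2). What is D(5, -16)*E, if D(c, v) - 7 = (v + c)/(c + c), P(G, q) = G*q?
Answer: 1829/20 ≈ 91.450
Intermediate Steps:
D(c, v) = 7 + (c + v)/(2*c) (D(c, v) = 7 + (v + c)/(c + c) = 7 + (c + v)/((2*c)) = 7 + (c + v)*(1/(2*c)) = 7 + (c + v)/(2*c))
E = 31/2 (E = -36/(-24) - 7*(-2) = -36*(-1/24) + 14 = 3/2 + 14 = 31/2 ≈ 15.500)
D(5, -16)*E = ((½)*(-16 + 15*5)/5)*(31/2) = ((½)*(⅕)*(-16 + 75))*(31/2) = ((½)*(⅕)*59)*(31/2) = (59/10)*(31/2) = 1829/20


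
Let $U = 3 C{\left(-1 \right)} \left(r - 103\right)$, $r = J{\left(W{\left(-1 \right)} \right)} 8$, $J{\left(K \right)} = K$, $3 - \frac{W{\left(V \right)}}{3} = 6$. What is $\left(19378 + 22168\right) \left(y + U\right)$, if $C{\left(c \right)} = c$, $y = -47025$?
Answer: $-1931889000$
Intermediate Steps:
$W{\left(V \right)} = -9$ ($W{\left(V \right)} = 9 - 18 = -9$)
$r = -72$ ($r = \left(-9\right) 8 = -72$)
$U = 525$ ($U = 3 \left(-1\right) \left(-72 - 103\right) = \left(-3\right) \left(-175\right) = 525$)
$\left(19378 + 22168\right) \left(y + U\right) = \left(19378 + 22168\right) \left(-47025 + 525\right) = 41546 \left(-46500\right) = -1931889000$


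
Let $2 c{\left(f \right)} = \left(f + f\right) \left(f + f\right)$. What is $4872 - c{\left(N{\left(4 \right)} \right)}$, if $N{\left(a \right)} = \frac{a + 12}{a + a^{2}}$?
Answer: $\frac{121768}{25} \approx 4870.7$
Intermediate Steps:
$N{\left(a \right)} = \frac{12 + a}{a + a^{2}}$
$c{\left(f \right)} = 2 f^{2}$ ($c{\left(f \right)} = \frac{\left(f + f\right) \left(f + f\right)}{2} = \frac{2 f 2 f}{2} = \frac{4 f^{2}}{2} = 2 f^{2}$)
$4872 - c{\left(N{\left(4 \right)} \right)} = 4872 - 2 \left(\frac{12 + 4}{4 \left(1 + 4\right)}\right)^{2} = 4872 - 2 \left(\frac{1}{4} \cdot \frac{1}{5} \cdot 16\right)^{2} = 4872 - 2 \left(\frac{4}{5}\right)^{2} = 4872 - 2 \cdot \frac{16}{25} = 4872 - \frac{32}{25} = \frac{121768}{25}$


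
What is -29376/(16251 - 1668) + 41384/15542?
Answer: 24490180/37774831 ≈ 0.64832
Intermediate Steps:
-29376/(16251 - 1668) + 41384/15542 = -29376/14583 + 41384*(1/15542) = -29376*1/14583 + 20692/7771 = -9792/4861 + 20692/7771 = 24490180/37774831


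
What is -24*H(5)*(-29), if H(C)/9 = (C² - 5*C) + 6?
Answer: 37584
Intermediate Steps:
H(C) = 54 - 45*C + 9*C² (H(C) = 9*((C² - 5*C) + 6) = 9*(6 + C² - 5*C) = 54 - 45*C + 9*C²)
-24*H(5)*(-29) = -24*(54 - 45*5 + 9*5²)*(-29) = -24*(54 - 225 + 9*25)*(-29) = -24*(54 - 225 + 225)*(-29) = -24*54*(-29) = -1296*(-29) = 37584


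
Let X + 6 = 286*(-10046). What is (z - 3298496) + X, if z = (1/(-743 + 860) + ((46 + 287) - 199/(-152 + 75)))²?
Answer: -491763918950849/81162081 ≈ -6.0590e+6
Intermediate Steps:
X = -2873162 (X = -6 + 286*(-10046) = -6 - 2873156 = -2873162)
z = 9140687549449/81162081 (z = (1/117 + (333 - 199/(-77)))² = (1/117 + (333 - 199*(-1/77)))² = (1/117 + (333 + 199/77))² = (1/117 + 25840/77)² = (3023357/9009)² = 9140687549449/81162081 ≈ 1.1262e+5)
(z - 3298496) + X = (9140687549449/81162081 - 3298496) - 2873162 = -258572111980727/81162081 - 2873162 = -491763918950849/81162081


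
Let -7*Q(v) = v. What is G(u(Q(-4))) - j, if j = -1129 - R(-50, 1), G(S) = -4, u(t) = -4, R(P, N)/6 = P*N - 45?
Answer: 555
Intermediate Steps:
Q(v) = -v/7
R(P, N) = -270 + 6*N*P (R(P, N) = 6*(P*N - 45) = 6*(N*P - 45) = 6*(-45 + N*P) = -270 + 6*N*P)
j = -559 (j = -1129 - (-270 + 6*1*(-50)) = -1129 - (-270 - 300) = -1129 - 1*(-570) = -1129 + 570 = -559)
G(u(Q(-4))) - j = -4 - 1*(-559) = -4 + 559 = 555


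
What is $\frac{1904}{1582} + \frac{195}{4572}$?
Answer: $\frac{214609}{172212} \approx 1.2462$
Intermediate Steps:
$\frac{1904}{1582} + \frac{195}{4572} = 1904 \cdot \frac{1}{1582} + 195 \cdot \frac{1}{4572} = \frac{136}{113} + \frac{65}{1524} = \frac{214609}{172212}$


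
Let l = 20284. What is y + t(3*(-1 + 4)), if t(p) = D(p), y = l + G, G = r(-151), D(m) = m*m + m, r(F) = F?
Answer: 20223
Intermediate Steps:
D(m) = m + m² (D(m) = m² + m = m + m²)
G = -151
y = 20133 (y = 20284 - 151 = 20133)
t(p) = p*(1 + p)
y + t(3*(-1 + 4)) = 20133 + (3*(-1 + 4))*(1 + 3*(-1 + 4)) = 20133 + (3*3)*(1 + 3*3) = 20133 + 9*(1 + 9) = 20133 + 9*10 = 20133 + 90 = 20223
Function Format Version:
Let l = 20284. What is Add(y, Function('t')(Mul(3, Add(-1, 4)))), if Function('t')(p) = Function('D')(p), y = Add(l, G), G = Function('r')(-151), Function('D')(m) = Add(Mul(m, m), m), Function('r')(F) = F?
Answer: 20223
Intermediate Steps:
Function('D')(m) = Add(m, Pow(m, 2)) (Function('D')(m) = Add(Pow(m, 2), m) = Add(m, Pow(m, 2)))
G = -151
y = 20133 (y = Add(20284, -151) = 20133)
Function('t')(p) = Mul(p, Add(1, p))
Add(y, Function('t')(Mul(3, Add(-1, 4)))) = Add(20133, Mul(Mul(3, Add(-1, 4)), Add(1, Mul(3, Add(-1, 4))))) = Add(20133, Mul(Mul(3, 3), Add(1, Mul(3, 3)))) = Add(20133, Mul(9, Add(1, 9))) = Add(20133, Mul(9, 10)) = Add(20133, 90) = 20223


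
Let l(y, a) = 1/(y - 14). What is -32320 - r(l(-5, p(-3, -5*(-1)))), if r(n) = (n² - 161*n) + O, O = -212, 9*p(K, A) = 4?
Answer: -11594048/361 ≈ -32116.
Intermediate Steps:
p(K, A) = 4/9 (p(K, A) = (⅑)*4 = 4/9)
l(y, a) = 1/(-14 + y)
r(n) = -212 + n² - 161*n (r(n) = (n² - 161*n) - 212 = -212 + n² - 161*n)
-32320 - r(l(-5, p(-3, -5*(-1)))) = -32320 - (-212 + (1/(-14 - 5))² - 161/(-14 - 5)) = -32320 - (-212 + (1/(-19))² - 161/(-19)) = -32320 - (-212 + (-1/19)² - 161*(-1/19)) = -32320 - (-212 + 1/361 + 161/19) = -32320 - 1*(-73472/361) = -32320 + 73472/361 = -11594048/361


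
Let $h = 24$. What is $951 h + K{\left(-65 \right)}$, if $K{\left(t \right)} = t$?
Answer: $22759$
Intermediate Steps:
$951 h + K{\left(-65 \right)} = 951 \cdot 24 - 65 = 22824 - 65 = 22759$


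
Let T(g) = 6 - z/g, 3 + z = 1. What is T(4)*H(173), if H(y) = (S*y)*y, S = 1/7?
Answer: 389077/14 ≈ 27791.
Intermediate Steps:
z = -2 (z = -3 + 1 = -2)
S = 1/7 ≈ 0.14286
H(y) = y**2/7 (H(y) = (y/7)*y = y**2/7)
T(g) = 6 + 2/g (T(g) = 6 - (-2)/g = 6 + 2/g)
T(4)*H(173) = (6 + 2/4)*((1/7)*173**2) = (6 + 2*(1/4))*((1/7)*29929) = (6 + 1/2)*(29929/7) = (13/2)*(29929/7) = 389077/14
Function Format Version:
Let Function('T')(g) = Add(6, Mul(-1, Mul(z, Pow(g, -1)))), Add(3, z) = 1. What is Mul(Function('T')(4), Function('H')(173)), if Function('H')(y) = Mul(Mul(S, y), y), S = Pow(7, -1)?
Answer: Rational(389077, 14) ≈ 27791.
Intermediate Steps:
z = -2 (z = Add(-3, 1) = -2)
S = Rational(1, 7) ≈ 0.14286
Function('H')(y) = Mul(Rational(1, 7), Pow(y, 2)) (Function('H')(y) = Mul(Mul(Rational(1, 7), y), y) = Mul(Rational(1, 7), Pow(y, 2)))
Function('T')(g) = Add(6, Mul(2, Pow(g, -1))) (Function('T')(g) = Add(6, Mul(-1, Mul(-2, Pow(g, -1)))) = Add(6, Mul(2, Pow(g, -1))))
Mul(Function('T')(4), Function('H')(173)) = Mul(Add(6, Mul(2, Pow(4, -1))), Mul(Rational(1, 7), Pow(173, 2))) = Mul(Add(6, Mul(2, Rational(1, 4))), Mul(Rational(1, 7), 29929)) = Mul(Add(6, Rational(1, 2)), Rational(29929, 7)) = Mul(Rational(13, 2), Rational(29929, 7)) = Rational(389077, 14)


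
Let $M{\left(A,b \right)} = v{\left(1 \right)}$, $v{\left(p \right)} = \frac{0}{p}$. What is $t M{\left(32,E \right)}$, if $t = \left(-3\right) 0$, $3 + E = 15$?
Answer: $0$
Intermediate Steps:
$E = 12$ ($E = -3 + 15 = 12$)
$t = 0$
$v{\left(p \right)} = 0$
$M{\left(A,b \right)} = 0$
$t M{\left(32,E \right)} = 0 \cdot 0 = 0$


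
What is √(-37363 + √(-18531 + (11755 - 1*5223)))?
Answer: √(-37363 + 13*I*√71) ≈ 0.2834 + 193.3*I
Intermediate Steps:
√(-37363 + √(-18531 + (11755 - 1*5223))) = √(-37363 + √(-18531 + (11755 - 5223))) = √(-37363 + √(-18531 + 6532)) = √(-37363 + √(-11999)) = √(-37363 + 13*I*√71)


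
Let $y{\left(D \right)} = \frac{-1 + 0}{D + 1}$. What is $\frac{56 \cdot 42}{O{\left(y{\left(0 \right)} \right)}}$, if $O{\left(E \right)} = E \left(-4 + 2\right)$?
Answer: $1176$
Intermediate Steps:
$y{\left(D \right)} = - \frac{1}{1 + D}$
$O{\left(E \right)} = - 2 E$ ($O{\left(E \right)} = E \left(-2\right) = - 2 E$)
$\frac{56 \cdot 42}{O{\left(y{\left(0 \right)} \right)}} = \frac{56 \cdot 42}{\left(-2\right) \left(- \frac{1}{1 + 0}\right)} = \frac{2352}{\left(-2\right) \left(- 1^{-1}\right)} = \frac{2352}{\left(-2\right) \left(\left(-1\right) 1\right)} = \frac{2352}{\left(-2\right) \left(-1\right)} = \frac{2352}{2} = 2352 \cdot \frac{1}{2} = 1176$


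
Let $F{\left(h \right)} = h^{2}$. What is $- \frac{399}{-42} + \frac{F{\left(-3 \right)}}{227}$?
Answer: $\frac{4331}{454} \approx 9.5396$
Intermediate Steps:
$- \frac{399}{-42} + \frac{F{\left(-3 \right)}}{227} = - \frac{399}{-42} + \frac{\left(-3\right)^{2}}{227} = \left(-399\right) \left(- \frac{1}{42}\right) + 9 \cdot \frac{1}{227} = \frac{19}{2} + \frac{9}{227} = \frac{4331}{454}$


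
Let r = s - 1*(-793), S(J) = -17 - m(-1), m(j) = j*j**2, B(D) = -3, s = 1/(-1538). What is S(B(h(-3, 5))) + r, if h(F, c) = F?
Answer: 1195025/1538 ≈ 777.00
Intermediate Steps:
s = -1/1538 ≈ -0.00065020
m(j) = j**3
S(J) = -16 (S(J) = -17 - 1*(-1)**3 = -17 - 1*(-1) = -17 + 1 = -16)
r = 1219633/1538 (r = -1/1538 - 1*(-793) = -1/1538 + 793 = 1219633/1538 ≈ 793.00)
S(B(h(-3, 5))) + r = -16 + 1219633/1538 = 1195025/1538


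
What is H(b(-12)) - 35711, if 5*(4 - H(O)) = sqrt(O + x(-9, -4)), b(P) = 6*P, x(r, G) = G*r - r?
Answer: -35707 - 3*I*sqrt(3)/5 ≈ -35707.0 - 1.0392*I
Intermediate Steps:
x(r, G) = -r + G*r
H(O) = 4 - sqrt(45 + O)/5 (H(O) = 4 - sqrt(O - 9*(-1 - 4))/5 = 4 - sqrt(O - 9*(-5))/5 = 4 - sqrt(O + 45)/5 = 4 - sqrt(45 + O)/5)
H(b(-12)) - 35711 = (4 - sqrt(45 + 6*(-12))/5) - 35711 = (4 - sqrt(45 - 72)/5) - 35711 = (4 - 3*I*sqrt(3)/5) - 35711 = -35707 - 3*I*sqrt(3)/5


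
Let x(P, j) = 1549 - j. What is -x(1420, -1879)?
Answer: -3428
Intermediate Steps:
-x(1420, -1879) = -(1549 - 1*(-1879)) = -(1549 + 1879) = -1*3428 = -3428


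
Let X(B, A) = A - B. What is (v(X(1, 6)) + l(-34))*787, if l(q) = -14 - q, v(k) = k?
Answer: 19675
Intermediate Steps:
(v(X(1, 6)) + l(-34))*787 = ((6 - 1*1) + (-14 - 1*(-34)))*787 = ((6 - 1) + (-14 + 34))*787 = (5 + 20)*787 = 25*787 = 19675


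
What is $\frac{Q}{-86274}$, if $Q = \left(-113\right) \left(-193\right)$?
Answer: $- \frac{21809}{86274} \approx -0.25279$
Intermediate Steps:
$Q = 21809$
$\frac{Q}{-86274} = \frac{21809}{-86274} = 21809 \left(- \frac{1}{86274}\right) = - \frac{21809}{86274}$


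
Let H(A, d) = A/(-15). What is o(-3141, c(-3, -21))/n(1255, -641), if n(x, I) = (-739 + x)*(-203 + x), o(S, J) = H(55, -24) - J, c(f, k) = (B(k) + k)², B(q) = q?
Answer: -5303/1628496 ≈ -0.0032564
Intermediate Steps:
H(A, d) = -A/15 (H(A, d) = A*(-1/15) = -A/15)
c(f, k) = 4*k² (c(f, k) = (k + k)² = (2*k)² = 4*k²)
o(S, J) = -11/3 - J (o(S, J) = -1/15*55 - J = -11/3 - J)
o(-3141, c(-3, -21))/n(1255, -641) = (-11/3 - 4*(-21)²)/(150017 + 1255² - 942*1255) = (-11/3 - 4*441)/(150017 + 1575025 - 1182210) = (-11/3 - 1*1764)/542832 = (-11/3 - 1764)*(1/542832) = -5303/3*1/542832 = -5303/1628496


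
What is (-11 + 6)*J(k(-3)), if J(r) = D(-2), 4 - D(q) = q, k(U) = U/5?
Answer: -30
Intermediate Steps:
k(U) = U/5 (k(U) = U*(⅕) = U/5)
D(q) = 4 - q
J(r) = 6 (J(r) = 4 - 1*(-2) = 4 + 2 = 6)
(-11 + 6)*J(k(-3)) = (-11 + 6)*6 = -5*6 = -30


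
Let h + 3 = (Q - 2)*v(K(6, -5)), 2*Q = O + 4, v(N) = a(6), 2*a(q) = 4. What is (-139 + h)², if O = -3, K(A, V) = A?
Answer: 21025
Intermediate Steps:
a(q) = 2 (a(q) = (½)*4 = 2)
v(N) = 2
Q = ½ (Q = (-3 + 4)/2 = (½)*1 = ½ ≈ 0.50000)
h = -6 (h = -3 + (½ - 2)*2 = -3 - 3/2*2 = -3 - 3 = -6)
(-139 + h)² = (-139 - 6)² = (-145)² = 21025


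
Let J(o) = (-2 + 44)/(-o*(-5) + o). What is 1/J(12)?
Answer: 12/7 ≈ 1.7143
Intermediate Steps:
J(o) = 7/o (J(o) = 42/(5*o + o) = 42/((6*o)) = 42*(1/(6*o)) = 7/o)
1/J(12) = 1/(7/12) = 12/7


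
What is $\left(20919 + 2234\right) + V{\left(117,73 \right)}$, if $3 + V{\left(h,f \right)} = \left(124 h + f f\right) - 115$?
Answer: $42872$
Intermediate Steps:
$V{\left(h,f \right)} = -118 + f^{2} + 124 h$ ($V{\left(h,f \right)} = -3 - \left(115 - 124 h - f f\right) = -3 - \left(115 - f^{2} - 124 h\right) = -3 + \left(-115 + f^{2} + 124 h\right) = -118 + f^{2} + 124 h$)
$\left(20919 + 2234\right) + V{\left(117,73 \right)} = \left(20919 + 2234\right) + \left(-118 + 73^{2} + 124 \cdot 117\right) = 23153 + \left(-118 + 5329 + 14508\right) = 23153 + 19719 = 42872$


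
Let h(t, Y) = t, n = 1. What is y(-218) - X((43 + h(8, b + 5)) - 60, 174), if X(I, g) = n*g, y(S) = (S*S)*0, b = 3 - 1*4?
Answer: -174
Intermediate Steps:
b = -1 (b = 3 - 4 = -1)
y(S) = 0 (y(S) = S²*0 = 0)
X(I, g) = g (X(I, g) = 1*g = g)
y(-218) - X((43 + h(8, b + 5)) - 60, 174) = 0 - 1*174 = 0 - 174 = -174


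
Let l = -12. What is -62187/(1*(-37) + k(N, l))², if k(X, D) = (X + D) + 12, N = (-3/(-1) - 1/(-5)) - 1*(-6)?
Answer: -1554675/19321 ≈ -80.466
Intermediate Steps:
N = 46/5 (N = (-3*(-1) - 1*(-⅕)) + 6 = (3 + ⅕) + 6 = 16/5 + 6 = 46/5 ≈ 9.2000)
k(X, D) = 12 + D + X (k(X, D) = (D + X) + 12 = 12 + D + X)
-62187/(1*(-37) + k(N, l))² = -62187/(1*(-37) + (12 - 12 + 46/5))² = -62187/(-37 + 46/5)² = -62187/((-139/5)²) = -62187/19321/25 = -62187*25/19321 = -1554675/19321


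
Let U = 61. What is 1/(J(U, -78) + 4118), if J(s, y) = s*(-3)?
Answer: 1/3935 ≈ 0.00025413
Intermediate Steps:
J(s, y) = -3*s
1/(J(U, -78) + 4118) = 1/(-3*61 + 4118) = 1/(-183 + 4118) = 1/3935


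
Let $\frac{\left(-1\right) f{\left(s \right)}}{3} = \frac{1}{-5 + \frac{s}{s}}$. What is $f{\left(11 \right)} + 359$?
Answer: $\frac{1439}{4} \approx 359.75$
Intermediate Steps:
$f{\left(s \right)} = \frac{3}{4}$ ($f{\left(s \right)} = - \frac{3}{-5 + \frac{s}{s}} = - \frac{3}{-5 + 1} = - \frac{3}{-4} = \left(-3\right) \left(- \frac{1}{4}\right) = \frac{3}{4}$)
$f{\left(11 \right)} + 359 = \frac{3}{4} + 359 = \frac{1439}{4}$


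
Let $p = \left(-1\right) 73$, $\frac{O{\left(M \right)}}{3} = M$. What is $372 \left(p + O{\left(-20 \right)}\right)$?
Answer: $-49476$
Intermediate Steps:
$O{\left(M \right)} = 3 M$
$p = -73$
$372 \left(p + O{\left(-20 \right)}\right) = 372 \left(-73 + 3 \left(-20\right)\right) = 372 \left(-73 - 60\right) = 372 \left(-133\right) = -49476$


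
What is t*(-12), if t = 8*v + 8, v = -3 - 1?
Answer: 288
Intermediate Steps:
v = -4
t = -24 (t = 8*(-4) + 8 = -32 + 8 = -24)
t*(-12) = -24*(-12) = 288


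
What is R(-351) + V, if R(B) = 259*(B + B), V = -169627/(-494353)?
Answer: -89882104127/494353 ≈ -1.8182e+5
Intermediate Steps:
V = 169627/494353 (V = -169627*(-1/494353) = 169627/494353 ≈ 0.34313)
R(B) = 518*B (R(B) = 259*(2*B) = 518*B)
R(-351) + V = 518*(-351) + 169627/494353 = -181818 + 169627/494353 = -89882104127/494353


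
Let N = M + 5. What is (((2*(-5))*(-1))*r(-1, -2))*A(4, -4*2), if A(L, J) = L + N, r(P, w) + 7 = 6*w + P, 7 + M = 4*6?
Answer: -5200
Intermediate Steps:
M = 17 (M = -7 + 4*6 = -7 + 24 = 17)
N = 22 (N = 17 + 5 = 22)
r(P, w) = -7 + P + 6*w (r(P, w) = -7 + (6*w + P) = -7 + (P + 6*w) = -7 + P + 6*w)
A(L, J) = 22 + L (A(L, J) = L + 22 = 22 + L)
(((2*(-5))*(-1))*r(-1, -2))*A(4, -4*2) = (((2*(-5))*(-1))*(-7 - 1 + 6*(-2)))*(22 + 4) = ((-10*(-1))*(-7 - 1 - 12))*26 = (10*(-20))*26 = -200*26 = -5200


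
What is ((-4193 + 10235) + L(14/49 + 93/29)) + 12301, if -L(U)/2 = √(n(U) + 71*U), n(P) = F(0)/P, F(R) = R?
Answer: 18343 - 2*√10218817/203 ≈ 18312.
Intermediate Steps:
n(P) = 0 (n(P) = 0/P = 0)
L(U) = -2*√71*√U (L(U) = -2*√(0 + 71*U) = -2*√71*√U)
((-4193 + 10235) + L(14/49 + 93/29)) + 12301 = ((-4193 + 10235) - 2*√71*√(14/49 + 93/29)) + 12301 = (6042 - 2*√71*√(14*(1/49) + 93*(1/29))) + 12301 = (6042 - 2*√71*√(2/7 + 93/29)) + 12301 = (6042 - 2*√71*√(709/203)) + 12301 = (6042 - 2*√71*√143927/203) + 12301 = (6042 - 2*√10218817/203) + 12301 = 18343 - 2*√10218817/203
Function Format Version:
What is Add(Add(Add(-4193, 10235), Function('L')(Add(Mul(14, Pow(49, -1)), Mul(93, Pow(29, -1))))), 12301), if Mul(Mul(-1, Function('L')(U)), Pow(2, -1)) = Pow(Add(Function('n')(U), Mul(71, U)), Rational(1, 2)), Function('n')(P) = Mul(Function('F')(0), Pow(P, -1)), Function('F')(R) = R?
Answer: Add(18343, Mul(Rational(-2, 203), Pow(10218817, Rational(1, 2)))) ≈ 18312.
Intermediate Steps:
Function('n')(P) = 0 (Function('n')(P) = Mul(0, Pow(P, -1)) = 0)
Function('L')(U) = Mul(-2, Pow(71, Rational(1, 2)), Pow(U, Rational(1, 2))) (Function('L')(U) = Mul(-2, Pow(Add(0, Mul(71, U)), Rational(1, 2))) = Mul(-2, Pow(Mul(71, U), Rational(1, 2))) = Mul(-2, Mul(Pow(71, Rational(1, 2)), Pow(U, Rational(1, 2)))) = Mul(-2, Pow(71, Rational(1, 2)), Pow(U, Rational(1, 2))))
Add(Add(Add(-4193, 10235), Function('L')(Add(Mul(14, Pow(49, -1)), Mul(93, Pow(29, -1))))), 12301) = Add(Add(Add(-4193, 10235), Mul(-2, Pow(71, Rational(1, 2)), Pow(Add(Mul(14, Pow(49, -1)), Mul(93, Pow(29, -1))), Rational(1, 2)))), 12301) = Add(Add(6042, Mul(-2, Pow(71, Rational(1, 2)), Pow(Add(Mul(14, Rational(1, 49)), Mul(93, Rational(1, 29))), Rational(1, 2)))), 12301) = Add(Add(6042, Mul(-2, Pow(71, Rational(1, 2)), Pow(Add(Rational(2, 7), Rational(93, 29)), Rational(1, 2)))), 12301) = Add(Add(6042, Mul(-2, Pow(71, Rational(1, 2)), Pow(Rational(709, 203), Rational(1, 2)))), 12301) = Add(Add(6042, Mul(-2, Pow(71, Rational(1, 2)), Mul(Rational(1, 203), Pow(143927, Rational(1, 2))))), 12301) = Add(Add(6042, Mul(Rational(-2, 203), Pow(10218817, Rational(1, 2)))), 12301) = Add(18343, Mul(Rational(-2, 203), Pow(10218817, Rational(1, 2))))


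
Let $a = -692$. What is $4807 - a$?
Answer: $5499$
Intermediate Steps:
$4807 - a = 4807 - -692 = 4807 + 692 = 5499$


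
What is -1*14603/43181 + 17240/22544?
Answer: 51903801/121684058 ≈ 0.42655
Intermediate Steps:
-1*14603/43181 + 17240/22544 = -14603*1/43181 + 17240*(1/22544) = -14603/43181 + 2155/2818 = 51903801/121684058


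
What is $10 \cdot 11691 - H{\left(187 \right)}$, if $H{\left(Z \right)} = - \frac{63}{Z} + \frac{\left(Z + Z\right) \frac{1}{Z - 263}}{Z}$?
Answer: $\frac{830765041}{7106} \approx 1.1691 \cdot 10^{5}$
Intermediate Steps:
$H{\left(Z \right)} = - \frac{63}{Z} + \frac{2}{-263 + Z}$ ($H{\left(Z \right)} = - \frac{63}{Z} + \frac{2 Z \frac{1}{-263 + Z}}{Z} = - \frac{63}{Z} + \frac{2}{-263 + Z}$)
$10 \cdot 11691 - H{\left(187 \right)} = 10 \cdot 11691 - \frac{16569 - 11407}{187 \left(-263 + 187\right)} = 116910 - \frac{16569 - 11407}{187 \left(-76\right)} = 116910 - \frac{1}{187} \left(- \frac{1}{76}\right) 5162 = 116910 - - \frac{2581}{7106} = 116910 + \frac{2581}{7106} = \frac{830765041}{7106}$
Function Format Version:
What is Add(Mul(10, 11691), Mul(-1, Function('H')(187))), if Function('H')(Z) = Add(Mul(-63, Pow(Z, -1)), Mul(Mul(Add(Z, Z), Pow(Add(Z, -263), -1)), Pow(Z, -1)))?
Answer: Rational(830765041, 7106) ≈ 1.1691e+5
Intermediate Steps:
Function('H')(Z) = Add(Mul(-63, Pow(Z, -1)), Mul(2, Pow(Add(-263, Z), -1))) (Function('H')(Z) = Add(Mul(-63, Pow(Z, -1)), Mul(Mul(Mul(2, Z), Pow(Add(-263, Z), -1)), Pow(Z, -1))) = Add(Mul(-63, Pow(Z, -1)), Mul(Mul(2, Z, Pow(Add(-263, Z), -1)), Pow(Z, -1))) = Add(Mul(-63, Pow(Z, -1)), Mul(2, Pow(Add(-263, Z), -1))))
Add(Mul(10, 11691), Mul(-1, Function('H')(187))) = Add(Mul(10, 11691), Mul(-1, Mul(Pow(187, -1), Pow(Add(-263, 187), -1), Add(16569, Mul(-61, 187))))) = Add(116910, Mul(-1, Mul(Rational(1, 187), Pow(-76, -1), Add(16569, -11407)))) = Add(116910, Mul(-1, Mul(Rational(1, 187), Rational(-1, 76), 5162))) = Add(116910, Mul(-1, Rational(-2581, 7106))) = Add(116910, Rational(2581, 7106)) = Rational(830765041, 7106)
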